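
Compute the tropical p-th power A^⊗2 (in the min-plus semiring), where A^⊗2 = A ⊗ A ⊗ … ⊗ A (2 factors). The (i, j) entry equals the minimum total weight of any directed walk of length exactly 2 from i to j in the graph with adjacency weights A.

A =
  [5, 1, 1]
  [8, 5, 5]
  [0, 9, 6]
A^⊗2 =
  [1, 6, 6]
  [5, 9, 9]
  [5, 1, 1]

Each entry (A^⊗2)_ij equals the minimum over all length-2 walks i = v_0 → v_1 → … → v_2 = j of Σ_t A[v_t][v_{t+1}]. For example, for (i, j) = (0, 2) we minimise over 3 possible intermediate vertex sequences; the minimum is 6, attained along the walk 0 → 0 → 2.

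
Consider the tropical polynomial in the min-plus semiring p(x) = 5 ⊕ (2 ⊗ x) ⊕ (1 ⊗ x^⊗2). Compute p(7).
p(7) = 5

A tropical monomial a ⊗ x^⊗i evaluates to a + i · x. Evaluating each term at x = 7:
  Term 0 contributes 5 + 0 · 7 = 5
  Term 1 contributes 2 + 1 · 7 = 9
  Term 2 contributes 1 + 2 · 7 = 15
p(7) = ⊕ of these = min[5, 9, 15] = 5.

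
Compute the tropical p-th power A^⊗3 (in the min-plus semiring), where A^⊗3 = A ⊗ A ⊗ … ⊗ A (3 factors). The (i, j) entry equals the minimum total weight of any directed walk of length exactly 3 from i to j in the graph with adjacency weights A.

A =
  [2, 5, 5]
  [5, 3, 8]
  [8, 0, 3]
A^⊗3 =
  [6, 7, 9]
  [9, 9, 12]
  [7, 6, 9]

Each entry (A^⊗3)_ij equals the minimum over all length-3 walks i = v_0 → v_1 → … → v_3 = j of Σ_t A[v_t][v_{t+1}]. For example, for (i, j) = (0, 2) we minimise over 9 possible intermediate vertex sequences; the minimum is 9, attained along the walk 0 → 0 → 0 → 2.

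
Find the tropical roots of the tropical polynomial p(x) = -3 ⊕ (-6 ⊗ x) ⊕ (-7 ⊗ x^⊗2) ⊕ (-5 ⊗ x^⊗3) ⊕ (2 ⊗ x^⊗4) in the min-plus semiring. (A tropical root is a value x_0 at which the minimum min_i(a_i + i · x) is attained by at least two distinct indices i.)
Roots: {-7, -2, 1, 3}

Each tropical root is a break point of the lower envelope of the lines y = a_i + i · x (there are 5 lines, with slopes 0, 1, ..., 4). Only the lines that attain the minimum somewhere contribute to roots; other lines are dominated. Here the surviving (envelope) indices are i = 4, i = 3, i = 2, i = 1, i = 0.
Intersections between consecutive envelope lines give the roots: for adjacent envelope indices i < j the intersection is x = (a_i − a_j) / (j − i). Reading off the sorted break points: {-7, -2, 1, 3}.
Verification: at each break x_0, at least two indices attain the minimum of min_i(a_i + i · x_0).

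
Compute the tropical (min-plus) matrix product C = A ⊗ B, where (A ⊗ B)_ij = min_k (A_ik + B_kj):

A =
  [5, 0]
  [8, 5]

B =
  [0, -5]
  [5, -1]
A ⊗ B =
  [5, -1]
  [8, 3]

Apply the min-plus product entry-by-entry:
  C[0][0] = min over k of (A[0][0] + B[0][0] = 5 + 0 = 5, A[0][1] + B[1][0] = 0 + 5 = 5) = 5 (attained at k = 0)
  C[0][1] = min over k of (A[0][0] + B[0][1] = 5 + -5 = 0, A[0][1] + B[1][1] = 0 + -1 = -1) = -1 (attained at k = 1)
  C[1][0] = min over k of (A[1][0] + B[0][0] = 8 + 0 = 8, A[1][1] + B[1][0] = 5 + 5 = 10) = 8 (attained at k = 0)
  C[1][1] = min over k of (A[1][0] + B[0][1] = 8 + -5 = 3, A[1][1] + B[1][1] = 5 + -1 = 4) = 3 (attained at k = 0)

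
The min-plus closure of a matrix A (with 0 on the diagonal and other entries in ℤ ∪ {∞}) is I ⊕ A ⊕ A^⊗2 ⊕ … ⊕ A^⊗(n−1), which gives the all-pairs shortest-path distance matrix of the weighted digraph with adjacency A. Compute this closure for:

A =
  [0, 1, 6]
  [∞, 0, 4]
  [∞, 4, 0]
Closure =
  [0, 1, 5]
  [∞, 0, 4]
  [∞, 4, 0]

This is the Floyd-Warshall all-pairs shortest-path computation. For each intermediate vertex k = 0, 1, …, 2, update dist[i][j] ← min(dist[i][j], dist[i][k] + dist[k][j]). The final matrix gives, for each (i, j), the minimum total weight of any directed path from i to j (possibly empty when i = j).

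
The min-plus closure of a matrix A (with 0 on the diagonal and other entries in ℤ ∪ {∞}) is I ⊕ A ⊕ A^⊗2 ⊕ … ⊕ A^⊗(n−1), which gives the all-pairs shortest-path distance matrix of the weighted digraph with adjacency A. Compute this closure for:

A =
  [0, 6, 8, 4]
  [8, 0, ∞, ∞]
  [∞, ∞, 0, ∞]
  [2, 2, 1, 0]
Closure =
  [0, 6, 5, 4]
  [8, 0, 13, 12]
  [∞, ∞, 0, ∞]
  [2, 2, 1, 0]

This is the Floyd-Warshall all-pairs shortest-path computation. For each intermediate vertex k = 0, 1, …, 3, update dist[i][j] ← min(dist[i][j], dist[i][k] + dist[k][j]). The final matrix gives, for each (i, j), the minimum total weight of any directed path from i to j (possibly empty when i = j).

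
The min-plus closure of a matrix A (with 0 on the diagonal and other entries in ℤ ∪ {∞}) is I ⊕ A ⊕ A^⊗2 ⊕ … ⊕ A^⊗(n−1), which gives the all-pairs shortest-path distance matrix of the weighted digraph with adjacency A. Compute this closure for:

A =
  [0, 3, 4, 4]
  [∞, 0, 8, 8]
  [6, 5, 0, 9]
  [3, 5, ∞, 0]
Closure =
  [0, 3, 4, 4]
  [11, 0, 8, 8]
  [6, 5, 0, 9]
  [3, 5, 7, 0]

This is the Floyd-Warshall all-pairs shortest-path computation. For each intermediate vertex k = 0, 1, …, 3, update dist[i][j] ← min(dist[i][j], dist[i][k] + dist[k][j]). The final matrix gives, for each (i, j), the minimum total weight of any directed path from i to j (possibly empty when i = j).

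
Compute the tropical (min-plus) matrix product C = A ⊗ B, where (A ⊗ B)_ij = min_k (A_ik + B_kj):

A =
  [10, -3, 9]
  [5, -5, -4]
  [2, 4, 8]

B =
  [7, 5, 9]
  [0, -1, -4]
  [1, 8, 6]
A ⊗ B =
  [-3, -4, -7]
  [-5, -6, -9]
  [4, 3, 0]

Apply the min-plus product entry-by-entry:
  C[0][0] = min over k of (A[0][0] + B[0][0] = 10 + 7 = 17, A[0][1] + B[1][0] = -3 + 0 = -3, A[0][2] + B[2][0] = 9 + 1 = 10) = -3 (attained at k = 1)
  C[0][1] = min over k of (A[0][0] + B[0][1] = 10 + 5 = 15, A[0][1] + B[1][1] = -3 + -1 = -4, A[0][2] + B[2][1] = 9 + 8 = 17) = -4 (attained at k = 1)
  C[0][2] = min over k of (A[0][0] + B[0][2] = 10 + 9 = 19, A[0][1] + B[1][2] = -3 + -4 = -7, A[0][2] + B[2][2] = 9 + 6 = 15) = -7 (attained at k = 1)
  C[1][0] = min over k of (A[1][0] + B[0][0] = 5 + 7 = 12, A[1][1] + B[1][0] = -5 + 0 = -5, A[1][2] + B[2][0] = -4 + 1 = -3) = -5 (attained at k = 1)
  C[1][1] = min over k of (A[1][0] + B[0][1] = 5 + 5 = 10, A[1][1] + B[1][1] = -5 + -1 = -6, A[1][2] + B[2][1] = -4 + 8 = 4) = -6 (attained at k = 1)
  C[1][2] = min over k of (A[1][0] + B[0][2] = 5 + 9 = 14, A[1][1] + B[1][2] = -5 + -4 = -9, A[1][2] + B[2][2] = -4 + 6 = 2) = -9 (attained at k = 1)
  C[2][0] = min over k of (A[2][0] + B[0][0] = 2 + 7 = 9, A[2][1] + B[1][0] = 4 + 0 = 4, A[2][2] + B[2][0] = 8 + 1 = 9) = 4 (attained at k = 1)
  C[2][1] = min over k of (A[2][0] + B[0][1] = 2 + 5 = 7, A[2][1] + B[1][1] = 4 + -1 = 3, A[2][2] + B[2][1] = 8 + 8 = 16) = 3 (attained at k = 1)
  C[2][2] = min over k of (A[2][0] + B[0][2] = 2 + 9 = 11, A[2][1] + B[1][2] = 4 + -4 = 0, A[2][2] + B[2][2] = 8 + 6 = 14) = 0 (attained at k = 1)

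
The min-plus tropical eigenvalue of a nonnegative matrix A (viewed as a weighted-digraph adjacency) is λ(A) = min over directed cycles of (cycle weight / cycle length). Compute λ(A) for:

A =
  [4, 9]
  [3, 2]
λ(A) = 2

Enumerate directed cycles and compute their means (weight / length). Sample:
  cycle 0 → 0: weight = 4, length = 1, mean = 4/1 ≈ 4.000
  cycle 1 → 1: weight = 2, length = 1, mean = 2/1 ≈ 2.000
  cycle 0 → 1 → 0: weight = 12, length = 2, mean = 12/2 ≈ 6.000
  cycle 1 → 0 → 1: weight = 12, length = 2, mean = 12/2 ≈ 6.000
Minimum mean = 2.000, attained e.g. along the cycle 1 → 1 with weight 2 and length 1. So λ(A) = 2/1 = 2.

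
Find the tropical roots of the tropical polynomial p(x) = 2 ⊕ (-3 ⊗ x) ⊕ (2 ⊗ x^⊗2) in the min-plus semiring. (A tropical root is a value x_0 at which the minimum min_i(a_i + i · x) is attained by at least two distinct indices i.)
Roots: {-5, 5}

Each tropical root is a break point of the lower envelope of the lines y = a_i + i · x (there are 3 lines, with slopes 0, 1, ..., 2). Only the lines that attain the minimum somewhere contribute to roots; other lines are dominated. Here the surviving (envelope) indices are i = 2, i = 1, i = 0.
Intersections between consecutive envelope lines give the roots: for adjacent envelope indices i < j the intersection is x = (a_i − a_j) / (j − i). Reading off the sorted break points: {-5, 5}.
Verification: at each break x_0, at least two indices attain the minimum of min_i(a_i + i · x_0).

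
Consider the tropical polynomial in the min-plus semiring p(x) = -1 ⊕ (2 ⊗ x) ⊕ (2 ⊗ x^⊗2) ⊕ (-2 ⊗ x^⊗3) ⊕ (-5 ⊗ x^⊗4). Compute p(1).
p(1) = -1

A tropical monomial a ⊗ x^⊗i evaluates to a + i · x. Evaluating each term at x = 1:
  Term 0 contributes -1 + 0 · 1 = -1
  Term 1 contributes 2 + 1 · 1 = 3
  Term 2 contributes 2 + 2 · 1 = 4
  Term 3 contributes -2 + 3 · 1 = 1
  Term 4 contributes -5 + 4 · 1 = -1
p(1) = ⊕ of these = min[-1, 3, 4, 1, -1] = -1.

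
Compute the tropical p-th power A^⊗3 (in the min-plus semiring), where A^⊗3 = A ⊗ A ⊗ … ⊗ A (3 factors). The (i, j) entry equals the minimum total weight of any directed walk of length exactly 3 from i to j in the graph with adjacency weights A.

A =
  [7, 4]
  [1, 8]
A^⊗3 =
  [12, 9]
  [6, 12]

Each entry (A^⊗3)_ij equals the minimum over all length-3 walks i = v_0 → v_1 → … → v_3 = j of Σ_t A[v_t][v_{t+1}]. For example, for (i, j) = (0, 1) we minimise over 4 possible intermediate vertex sequences; the minimum is 9, attained along the walk 0 → 1 → 0 → 1.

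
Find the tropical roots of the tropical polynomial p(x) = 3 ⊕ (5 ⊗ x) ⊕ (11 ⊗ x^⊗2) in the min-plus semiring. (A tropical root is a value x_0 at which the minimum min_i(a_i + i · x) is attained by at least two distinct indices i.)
Roots: {-6, -2}

Each tropical root is a break point of the lower envelope of the lines y = a_i + i · x (there are 3 lines, with slopes 0, 1, ..., 2). Only the lines that attain the minimum somewhere contribute to roots; other lines are dominated. Here the surviving (envelope) indices are i = 2, i = 1, i = 0.
Intersections between consecutive envelope lines give the roots: for adjacent envelope indices i < j the intersection is x = (a_i − a_j) / (j − i). Reading off the sorted break points: {-6, -2}.
Verification: at each break x_0, at least two indices attain the minimum of min_i(a_i + i · x_0).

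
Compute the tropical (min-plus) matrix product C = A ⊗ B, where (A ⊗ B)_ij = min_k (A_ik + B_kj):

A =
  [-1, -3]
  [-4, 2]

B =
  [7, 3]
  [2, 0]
A ⊗ B =
  [-1, -3]
  [3, -1]

Apply the min-plus product entry-by-entry:
  C[0][0] = min over k of (A[0][0] + B[0][0] = -1 + 7 = 6, A[0][1] + B[1][0] = -3 + 2 = -1) = -1 (attained at k = 1)
  C[0][1] = min over k of (A[0][0] + B[0][1] = -1 + 3 = 2, A[0][1] + B[1][1] = -3 + 0 = -3) = -3 (attained at k = 1)
  C[1][0] = min over k of (A[1][0] + B[0][0] = -4 + 7 = 3, A[1][1] + B[1][0] = 2 + 2 = 4) = 3 (attained at k = 0)
  C[1][1] = min over k of (A[1][0] + B[0][1] = -4 + 3 = -1, A[1][1] + B[1][1] = 2 + 0 = 2) = -1 (attained at k = 0)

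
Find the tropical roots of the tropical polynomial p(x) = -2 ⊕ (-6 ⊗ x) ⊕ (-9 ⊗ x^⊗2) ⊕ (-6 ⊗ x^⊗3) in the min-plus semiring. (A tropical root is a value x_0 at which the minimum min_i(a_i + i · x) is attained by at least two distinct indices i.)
Roots: {-3, 3, 4}

Each tropical root is a break point of the lower envelope of the lines y = a_i + i · x (there are 4 lines, with slopes 0, 1, ..., 3). Only the lines that attain the minimum somewhere contribute to roots; other lines are dominated. Here the surviving (envelope) indices are i = 3, i = 2, i = 1, i = 0.
Intersections between consecutive envelope lines give the roots: for adjacent envelope indices i < j the intersection is x = (a_i − a_j) / (j − i). Reading off the sorted break points: {-3, 3, 4}.
Verification: at each break x_0, at least two indices attain the minimum of min_i(a_i + i · x_0).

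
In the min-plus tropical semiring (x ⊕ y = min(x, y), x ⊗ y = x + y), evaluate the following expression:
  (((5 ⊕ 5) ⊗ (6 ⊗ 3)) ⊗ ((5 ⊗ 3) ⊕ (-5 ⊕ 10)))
(((5 ⊕ 5) ⊗ (6 ⊗ 3)) ⊗ ((5 ⊗ 3) ⊕ (-5 ⊕ 10))) = 9

Expand innermost to outermost. Recall ⊕ takes the minimum of its arguments and ⊗ takes their sum. Working out the expression (((5 ⊕ 5) ⊗ (6 ⊗ 3)) ⊗ ((5 ⊗ 3) ⊕ (-5 ⊕ 10))) gives 9.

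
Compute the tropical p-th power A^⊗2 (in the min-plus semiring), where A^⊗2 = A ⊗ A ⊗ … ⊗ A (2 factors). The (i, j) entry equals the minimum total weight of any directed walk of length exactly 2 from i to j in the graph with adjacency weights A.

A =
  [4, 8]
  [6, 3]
A^⊗2 =
  [8, 11]
  [9, 6]

Each entry (A^⊗2)_ij equals the minimum over all length-2 walks i = v_0 → v_1 → … → v_2 = j of Σ_t A[v_t][v_{t+1}]. For example, for (i, j) = (0, 1) we minimise over 2 possible intermediate vertex sequences; the minimum is 11, attained along the walk 0 → 1 → 1.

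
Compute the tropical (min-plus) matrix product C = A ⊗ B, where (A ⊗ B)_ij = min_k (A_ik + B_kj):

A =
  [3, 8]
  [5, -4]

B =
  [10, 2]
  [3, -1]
A ⊗ B =
  [11, 5]
  [-1, -5]

Apply the min-plus product entry-by-entry:
  C[0][0] = min over k of (A[0][0] + B[0][0] = 3 + 10 = 13, A[0][1] + B[1][0] = 8 + 3 = 11) = 11 (attained at k = 1)
  C[0][1] = min over k of (A[0][0] + B[0][1] = 3 + 2 = 5, A[0][1] + B[1][1] = 8 + -1 = 7) = 5 (attained at k = 0)
  C[1][0] = min over k of (A[1][0] + B[0][0] = 5 + 10 = 15, A[1][1] + B[1][0] = -4 + 3 = -1) = -1 (attained at k = 1)
  C[1][1] = min over k of (A[1][0] + B[0][1] = 5 + 2 = 7, A[1][1] + B[1][1] = -4 + -1 = -5) = -5 (attained at k = 1)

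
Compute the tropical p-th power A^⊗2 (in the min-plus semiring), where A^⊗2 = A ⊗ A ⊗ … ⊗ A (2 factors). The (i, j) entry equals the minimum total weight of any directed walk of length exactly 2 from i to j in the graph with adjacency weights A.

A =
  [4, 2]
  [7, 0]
A^⊗2 =
  [8, 2]
  [7, 0]

Each entry (A^⊗2)_ij equals the minimum over all length-2 walks i = v_0 → v_1 → … → v_2 = j of Σ_t A[v_t][v_{t+1}]. For example, for (i, j) = (0, 1) we minimise over 2 possible intermediate vertex sequences; the minimum is 2, attained along the walk 0 → 1 → 1.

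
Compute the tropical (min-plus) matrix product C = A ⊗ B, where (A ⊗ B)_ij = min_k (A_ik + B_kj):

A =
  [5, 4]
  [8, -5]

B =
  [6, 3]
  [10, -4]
A ⊗ B =
  [11, 0]
  [5, -9]

Apply the min-plus product entry-by-entry:
  C[0][0] = min over k of (A[0][0] + B[0][0] = 5 + 6 = 11, A[0][1] + B[1][0] = 4 + 10 = 14) = 11 (attained at k = 0)
  C[0][1] = min over k of (A[0][0] + B[0][1] = 5 + 3 = 8, A[0][1] + B[1][1] = 4 + -4 = 0) = 0 (attained at k = 1)
  C[1][0] = min over k of (A[1][0] + B[0][0] = 8 + 6 = 14, A[1][1] + B[1][0] = -5 + 10 = 5) = 5 (attained at k = 1)
  C[1][1] = min over k of (A[1][0] + B[0][1] = 8 + 3 = 11, A[1][1] + B[1][1] = -5 + -4 = -9) = -9 (attained at k = 1)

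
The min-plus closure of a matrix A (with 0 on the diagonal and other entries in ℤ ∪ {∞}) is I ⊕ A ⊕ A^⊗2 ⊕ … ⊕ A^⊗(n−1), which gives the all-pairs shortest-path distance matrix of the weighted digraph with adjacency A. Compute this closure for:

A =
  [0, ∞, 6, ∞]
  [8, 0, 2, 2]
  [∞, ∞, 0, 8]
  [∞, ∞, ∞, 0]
Closure =
  [0, ∞, 6, 14]
  [8, 0, 2, 2]
  [∞, ∞, 0, 8]
  [∞, ∞, ∞, 0]

This is the Floyd-Warshall all-pairs shortest-path computation. For each intermediate vertex k = 0, 1, …, 3, update dist[i][j] ← min(dist[i][j], dist[i][k] + dist[k][j]). The final matrix gives, for each (i, j), the minimum total weight of any directed path from i to j (possibly empty when i = j).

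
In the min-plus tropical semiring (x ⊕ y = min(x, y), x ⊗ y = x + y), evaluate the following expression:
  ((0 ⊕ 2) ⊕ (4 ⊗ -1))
((0 ⊕ 2) ⊕ (4 ⊗ -1)) = 0

Expand innermost to outermost. Recall ⊕ takes the minimum of its arguments and ⊗ takes their sum. Working out the expression ((0 ⊕ 2) ⊕ (4 ⊗ -1)) gives 0.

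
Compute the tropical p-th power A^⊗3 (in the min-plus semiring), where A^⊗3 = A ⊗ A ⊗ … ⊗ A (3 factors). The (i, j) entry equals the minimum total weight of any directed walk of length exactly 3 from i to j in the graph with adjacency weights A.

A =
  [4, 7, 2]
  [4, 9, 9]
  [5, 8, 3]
A^⊗3 =
  [10, 13, 8]
  [11, 14, 9]
  [11, 14, 9]

Each entry (A^⊗3)_ij equals the minimum over all length-3 walks i = v_0 → v_1 → … → v_3 = j of Σ_t A[v_t][v_{t+1}]. For example, for (i, j) = (0, 2) we minimise over 9 possible intermediate vertex sequences; the minimum is 8, attained along the walk 0 → 2 → 2 → 2.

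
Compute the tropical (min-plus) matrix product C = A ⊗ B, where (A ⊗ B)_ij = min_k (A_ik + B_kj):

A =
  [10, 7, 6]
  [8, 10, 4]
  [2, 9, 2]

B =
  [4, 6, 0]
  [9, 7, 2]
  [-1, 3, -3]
A ⊗ B =
  [5, 9, 3]
  [3, 7, 1]
  [1, 5, -1]

Apply the min-plus product entry-by-entry:
  C[0][0] = min over k of (A[0][0] + B[0][0] = 10 + 4 = 14, A[0][1] + B[1][0] = 7 + 9 = 16, A[0][2] + B[2][0] = 6 + -1 = 5) = 5 (attained at k = 2)
  C[0][1] = min over k of (A[0][0] + B[0][1] = 10 + 6 = 16, A[0][1] + B[1][1] = 7 + 7 = 14, A[0][2] + B[2][1] = 6 + 3 = 9) = 9 (attained at k = 2)
  C[0][2] = min over k of (A[0][0] + B[0][2] = 10 + 0 = 10, A[0][1] + B[1][2] = 7 + 2 = 9, A[0][2] + B[2][2] = 6 + -3 = 3) = 3 (attained at k = 2)
  C[1][0] = min over k of (A[1][0] + B[0][0] = 8 + 4 = 12, A[1][1] + B[1][0] = 10 + 9 = 19, A[1][2] + B[2][0] = 4 + -1 = 3) = 3 (attained at k = 2)
  C[1][1] = min over k of (A[1][0] + B[0][1] = 8 + 6 = 14, A[1][1] + B[1][1] = 10 + 7 = 17, A[1][2] + B[2][1] = 4 + 3 = 7) = 7 (attained at k = 2)
  C[1][2] = min over k of (A[1][0] + B[0][2] = 8 + 0 = 8, A[1][1] + B[1][2] = 10 + 2 = 12, A[1][2] + B[2][2] = 4 + -3 = 1) = 1 (attained at k = 2)
  C[2][0] = min over k of (A[2][0] + B[0][0] = 2 + 4 = 6, A[2][1] + B[1][0] = 9 + 9 = 18, A[2][2] + B[2][0] = 2 + -1 = 1) = 1 (attained at k = 2)
  C[2][1] = min over k of (A[2][0] + B[0][1] = 2 + 6 = 8, A[2][1] + B[1][1] = 9 + 7 = 16, A[2][2] + B[2][1] = 2 + 3 = 5) = 5 (attained at k = 2)
  C[2][2] = min over k of (A[2][0] + B[0][2] = 2 + 0 = 2, A[2][1] + B[1][2] = 9 + 2 = 11, A[2][2] + B[2][2] = 2 + -3 = -1) = -1 (attained at k = 2)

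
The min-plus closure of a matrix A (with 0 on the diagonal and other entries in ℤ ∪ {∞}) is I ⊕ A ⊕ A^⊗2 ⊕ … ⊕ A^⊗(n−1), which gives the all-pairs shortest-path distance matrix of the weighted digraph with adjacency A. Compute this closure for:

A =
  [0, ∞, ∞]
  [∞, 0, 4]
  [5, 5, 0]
Closure =
  [0, ∞, ∞]
  [9, 0, 4]
  [5, 5, 0]

This is the Floyd-Warshall all-pairs shortest-path computation. For each intermediate vertex k = 0, 1, …, 2, update dist[i][j] ← min(dist[i][j], dist[i][k] + dist[k][j]). The final matrix gives, for each (i, j), the minimum total weight of any directed path from i to j (possibly empty when i = j).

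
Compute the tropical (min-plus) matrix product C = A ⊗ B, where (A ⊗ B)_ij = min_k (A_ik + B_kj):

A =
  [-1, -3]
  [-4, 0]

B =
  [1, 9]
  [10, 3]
A ⊗ B =
  [0, 0]
  [-3, 3]

Apply the min-plus product entry-by-entry:
  C[0][0] = min over k of (A[0][0] + B[0][0] = -1 + 1 = 0, A[0][1] + B[1][0] = -3 + 10 = 7) = 0 (attained at k = 0)
  C[0][1] = min over k of (A[0][0] + B[0][1] = -1 + 9 = 8, A[0][1] + B[1][1] = -3 + 3 = 0) = 0 (attained at k = 1)
  C[1][0] = min over k of (A[1][0] + B[0][0] = -4 + 1 = -3, A[1][1] + B[1][0] = 0 + 10 = 10) = -3 (attained at k = 0)
  C[1][1] = min over k of (A[1][0] + B[0][1] = -4 + 9 = 5, A[1][1] + B[1][1] = 0 + 3 = 3) = 3 (attained at k = 1)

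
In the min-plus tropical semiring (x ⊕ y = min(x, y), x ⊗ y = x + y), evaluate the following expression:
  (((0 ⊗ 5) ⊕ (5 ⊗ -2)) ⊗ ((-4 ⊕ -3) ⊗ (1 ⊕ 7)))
(((0 ⊗ 5) ⊕ (5 ⊗ -2)) ⊗ ((-4 ⊕ -3) ⊗ (1 ⊕ 7))) = 0

Expand innermost to outermost. Recall ⊕ takes the minimum of its arguments and ⊗ takes their sum. Working out the expression (((0 ⊗ 5) ⊕ (5 ⊗ -2)) ⊗ ((-4 ⊕ -3) ⊗ (1 ⊕ 7))) gives 0.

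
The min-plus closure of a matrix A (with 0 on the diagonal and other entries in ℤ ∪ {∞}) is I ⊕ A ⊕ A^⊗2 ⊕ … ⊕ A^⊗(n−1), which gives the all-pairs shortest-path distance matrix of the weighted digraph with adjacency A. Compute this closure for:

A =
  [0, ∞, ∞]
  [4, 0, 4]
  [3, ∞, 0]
Closure =
  [0, ∞, ∞]
  [4, 0, 4]
  [3, ∞, 0]

This is the Floyd-Warshall all-pairs shortest-path computation. For each intermediate vertex k = 0, 1, …, 2, update dist[i][j] ← min(dist[i][j], dist[i][k] + dist[k][j]). The final matrix gives, for each (i, j), the minimum total weight of any directed path from i to j (possibly empty when i = j).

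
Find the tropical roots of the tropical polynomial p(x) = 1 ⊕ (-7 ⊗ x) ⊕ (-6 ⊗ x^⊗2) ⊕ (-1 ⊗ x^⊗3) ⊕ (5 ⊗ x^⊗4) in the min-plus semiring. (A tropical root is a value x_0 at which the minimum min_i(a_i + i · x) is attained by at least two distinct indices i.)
Roots: {-6, -5, -1, 8}

Each tropical root is a break point of the lower envelope of the lines y = a_i + i · x (there are 5 lines, with slopes 0, 1, ..., 4). Only the lines that attain the minimum somewhere contribute to roots; other lines are dominated. Here the surviving (envelope) indices are i = 4, i = 3, i = 2, i = 1, i = 0.
Intersections between consecutive envelope lines give the roots: for adjacent envelope indices i < j the intersection is x = (a_i − a_j) / (j − i). Reading off the sorted break points: {-6, -5, -1, 8}.
Verification: at each break x_0, at least two indices attain the minimum of min_i(a_i + i · x_0).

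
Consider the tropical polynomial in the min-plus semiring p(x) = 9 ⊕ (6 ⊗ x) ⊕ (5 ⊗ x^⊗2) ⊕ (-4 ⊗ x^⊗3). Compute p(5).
p(5) = 9

A tropical monomial a ⊗ x^⊗i evaluates to a + i · x. Evaluating each term at x = 5:
  Term 0 contributes 9 + 0 · 5 = 9
  Term 1 contributes 6 + 1 · 5 = 11
  Term 2 contributes 5 + 2 · 5 = 15
  Term 3 contributes -4 + 3 · 5 = 11
p(5) = ⊕ of these = min[9, 11, 15, 11] = 9.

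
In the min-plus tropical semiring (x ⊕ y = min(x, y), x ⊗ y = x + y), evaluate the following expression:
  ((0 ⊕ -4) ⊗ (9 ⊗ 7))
((0 ⊕ -4) ⊗ (9 ⊗ 7)) = 12

Expand innermost to outermost. Recall ⊕ takes the minimum of its arguments and ⊗ takes their sum. Working out the expression ((0 ⊕ -4) ⊗ (9 ⊗ 7)) gives 12.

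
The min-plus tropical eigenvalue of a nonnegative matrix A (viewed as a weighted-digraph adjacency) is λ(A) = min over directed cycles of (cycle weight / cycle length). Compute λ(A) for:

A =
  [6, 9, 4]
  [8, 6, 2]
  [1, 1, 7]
λ(A) = 3/2

Enumerate directed cycles and compute their means (weight / length). Sample:
  cycle 0 → 0: weight = 6, length = 1, mean = 6/1 ≈ 6.000
  cycle 1 → 1: weight = 6, length = 1, mean = 6/1 ≈ 6.000
  cycle 2 → 2: weight = 7, length = 1, mean = 7/1 ≈ 7.000
  cycle 0 → 1 → 0: weight = 17, length = 2, mean = 17/2 ≈ 8.500
  cycle 0 → 2 → 0: weight = 5, length = 2, mean = 5/2 ≈ 2.500
  cycle 1 → 0 → 1: weight = 17, length = 2, mean = 17/2 ≈ 8.500
Minimum mean = 1.500, attained e.g. along the cycle 1 → 2 → 1 with weight 3 and length 2. So λ(A) = 3/2 = 3/2.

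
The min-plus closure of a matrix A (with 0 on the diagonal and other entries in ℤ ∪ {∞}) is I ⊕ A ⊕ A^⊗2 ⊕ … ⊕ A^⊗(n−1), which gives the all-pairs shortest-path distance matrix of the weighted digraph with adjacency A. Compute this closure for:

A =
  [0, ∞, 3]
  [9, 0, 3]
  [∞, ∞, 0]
Closure =
  [0, ∞, 3]
  [9, 0, 3]
  [∞, ∞, 0]

This is the Floyd-Warshall all-pairs shortest-path computation. For each intermediate vertex k = 0, 1, …, 2, update dist[i][j] ← min(dist[i][j], dist[i][k] + dist[k][j]). The final matrix gives, for each (i, j), the minimum total weight of any directed path from i to j (possibly empty when i = j).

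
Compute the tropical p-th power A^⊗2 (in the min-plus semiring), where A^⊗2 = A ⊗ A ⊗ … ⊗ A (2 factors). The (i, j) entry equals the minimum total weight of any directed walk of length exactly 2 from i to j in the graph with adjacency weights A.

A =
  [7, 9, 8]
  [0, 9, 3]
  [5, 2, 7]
A^⊗2 =
  [9, 10, 12]
  [7, 5, 8]
  [2, 9, 5]

Each entry (A^⊗2)_ij equals the minimum over all length-2 walks i = v_0 → v_1 → … → v_2 = j of Σ_t A[v_t][v_{t+1}]. For example, for (i, j) = (0, 2) we minimise over 3 possible intermediate vertex sequences; the minimum is 12, attained along the walk 0 → 1 → 2.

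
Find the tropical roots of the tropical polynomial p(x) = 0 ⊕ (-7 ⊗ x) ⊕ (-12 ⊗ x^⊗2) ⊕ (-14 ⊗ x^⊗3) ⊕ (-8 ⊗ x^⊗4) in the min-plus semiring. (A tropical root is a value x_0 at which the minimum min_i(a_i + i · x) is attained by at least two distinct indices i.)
Roots: {-6, 2, 5, 7}

Each tropical root is a break point of the lower envelope of the lines y = a_i + i · x (there are 5 lines, with slopes 0, 1, ..., 4). Only the lines that attain the minimum somewhere contribute to roots; other lines are dominated. Here the surviving (envelope) indices are i = 4, i = 3, i = 2, i = 1, i = 0.
Intersections between consecutive envelope lines give the roots: for adjacent envelope indices i < j the intersection is x = (a_i − a_j) / (j − i). Reading off the sorted break points: {-6, 2, 5, 7}.
Verification: at each break x_0, at least two indices attain the minimum of min_i(a_i + i · x_0).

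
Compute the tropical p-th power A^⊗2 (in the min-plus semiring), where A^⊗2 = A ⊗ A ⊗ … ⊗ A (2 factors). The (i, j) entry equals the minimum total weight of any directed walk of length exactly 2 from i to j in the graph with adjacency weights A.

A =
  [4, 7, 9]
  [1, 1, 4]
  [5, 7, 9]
A^⊗2 =
  [8, 8, 11]
  [2, 2, 5]
  [8, 8, 11]

Each entry (A^⊗2)_ij equals the minimum over all length-2 walks i = v_0 → v_1 → … → v_2 = j of Σ_t A[v_t][v_{t+1}]. For example, for (i, j) = (0, 2) we minimise over 3 possible intermediate vertex sequences; the minimum is 11, attained along the walk 0 → 1 → 2.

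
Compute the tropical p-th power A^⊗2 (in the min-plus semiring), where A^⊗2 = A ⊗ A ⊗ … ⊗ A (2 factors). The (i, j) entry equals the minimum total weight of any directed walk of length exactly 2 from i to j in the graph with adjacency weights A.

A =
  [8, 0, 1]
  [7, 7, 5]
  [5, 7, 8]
A^⊗2 =
  [6, 7, 5]
  [10, 7, 8]
  [13, 5, 6]

Each entry (A^⊗2)_ij equals the minimum over all length-2 walks i = v_0 → v_1 → … → v_2 = j of Σ_t A[v_t][v_{t+1}]. For example, for (i, j) = (0, 2) we minimise over 3 possible intermediate vertex sequences; the minimum is 5, attained along the walk 0 → 1 → 2.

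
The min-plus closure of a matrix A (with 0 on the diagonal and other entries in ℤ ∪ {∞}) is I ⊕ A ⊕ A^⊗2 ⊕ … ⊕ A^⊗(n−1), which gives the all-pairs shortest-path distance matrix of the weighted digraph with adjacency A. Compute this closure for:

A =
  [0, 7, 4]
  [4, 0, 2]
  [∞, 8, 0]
Closure =
  [0, 7, 4]
  [4, 0, 2]
  [12, 8, 0]

This is the Floyd-Warshall all-pairs shortest-path computation. For each intermediate vertex k = 0, 1, …, 2, update dist[i][j] ← min(dist[i][j], dist[i][k] + dist[k][j]). The final matrix gives, for each (i, j), the minimum total weight of any directed path from i to j (possibly empty when i = j).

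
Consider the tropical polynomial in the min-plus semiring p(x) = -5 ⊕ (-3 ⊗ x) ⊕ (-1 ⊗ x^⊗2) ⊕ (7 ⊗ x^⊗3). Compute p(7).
p(7) = -5

A tropical monomial a ⊗ x^⊗i evaluates to a + i · x. Evaluating each term at x = 7:
  Term 0 contributes -5 + 0 · 7 = -5
  Term 1 contributes -3 + 1 · 7 = 4
  Term 2 contributes -1 + 2 · 7 = 13
  Term 3 contributes 7 + 3 · 7 = 28
p(7) = ⊕ of these = min[-5, 4, 13, 28] = -5.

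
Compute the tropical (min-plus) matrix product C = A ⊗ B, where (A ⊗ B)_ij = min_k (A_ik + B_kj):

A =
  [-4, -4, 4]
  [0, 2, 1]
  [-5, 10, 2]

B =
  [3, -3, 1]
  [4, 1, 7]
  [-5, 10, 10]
A ⊗ B =
  [-1, -7, -3]
  [-4, -3, 1]
  [-3, -8, -4]

Apply the min-plus product entry-by-entry:
  C[0][0] = min over k of (A[0][0] + B[0][0] = -4 + 3 = -1, A[0][1] + B[1][0] = -4 + 4 = 0, A[0][2] + B[2][0] = 4 + -5 = -1) = -1 (attained at k = 0)
  C[0][1] = min over k of (A[0][0] + B[0][1] = -4 + -3 = -7, A[0][1] + B[1][1] = -4 + 1 = -3, A[0][2] + B[2][1] = 4 + 10 = 14) = -7 (attained at k = 0)
  C[0][2] = min over k of (A[0][0] + B[0][2] = -4 + 1 = -3, A[0][1] + B[1][2] = -4 + 7 = 3, A[0][2] + B[2][2] = 4 + 10 = 14) = -3 (attained at k = 0)
  C[1][0] = min over k of (A[1][0] + B[0][0] = 0 + 3 = 3, A[1][1] + B[1][0] = 2 + 4 = 6, A[1][2] + B[2][0] = 1 + -5 = -4) = -4 (attained at k = 2)
  C[1][1] = min over k of (A[1][0] + B[0][1] = 0 + -3 = -3, A[1][1] + B[1][1] = 2 + 1 = 3, A[1][2] + B[2][1] = 1 + 10 = 11) = -3 (attained at k = 0)
  C[1][2] = min over k of (A[1][0] + B[0][2] = 0 + 1 = 1, A[1][1] + B[1][2] = 2 + 7 = 9, A[1][2] + B[2][2] = 1 + 10 = 11) = 1 (attained at k = 0)
  C[2][0] = min over k of (A[2][0] + B[0][0] = -5 + 3 = -2, A[2][1] + B[1][0] = 10 + 4 = 14, A[2][2] + B[2][0] = 2 + -5 = -3) = -3 (attained at k = 2)
  C[2][1] = min over k of (A[2][0] + B[0][1] = -5 + -3 = -8, A[2][1] + B[1][1] = 10 + 1 = 11, A[2][2] + B[2][1] = 2 + 10 = 12) = -8 (attained at k = 0)
  C[2][2] = min over k of (A[2][0] + B[0][2] = -5 + 1 = -4, A[2][1] + B[1][2] = 10 + 7 = 17, A[2][2] + B[2][2] = 2 + 10 = 12) = -4 (attained at k = 0)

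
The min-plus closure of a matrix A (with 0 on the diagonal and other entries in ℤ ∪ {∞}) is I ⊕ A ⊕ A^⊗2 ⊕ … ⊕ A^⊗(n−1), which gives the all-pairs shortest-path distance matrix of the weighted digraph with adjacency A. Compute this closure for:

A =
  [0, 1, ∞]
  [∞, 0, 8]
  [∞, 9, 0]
Closure =
  [0, 1, 9]
  [∞, 0, 8]
  [∞, 9, 0]

This is the Floyd-Warshall all-pairs shortest-path computation. For each intermediate vertex k = 0, 1, …, 2, update dist[i][j] ← min(dist[i][j], dist[i][k] + dist[k][j]). The final matrix gives, for each (i, j), the minimum total weight of any directed path from i to j (possibly empty when i = j).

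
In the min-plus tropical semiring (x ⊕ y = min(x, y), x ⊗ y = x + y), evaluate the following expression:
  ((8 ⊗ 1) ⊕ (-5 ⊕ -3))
((8 ⊗ 1) ⊕ (-5 ⊕ -3)) = -5

Expand innermost to outermost. Recall ⊕ takes the minimum of its arguments and ⊗ takes their sum. Working out the expression ((8 ⊗ 1) ⊕ (-5 ⊕ -3)) gives -5.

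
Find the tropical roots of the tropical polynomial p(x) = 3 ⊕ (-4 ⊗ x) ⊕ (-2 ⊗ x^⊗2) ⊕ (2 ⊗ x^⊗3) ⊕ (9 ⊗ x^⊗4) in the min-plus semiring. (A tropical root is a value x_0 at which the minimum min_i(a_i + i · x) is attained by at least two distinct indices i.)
Roots: {-7, -4, -2, 7}

Each tropical root is a break point of the lower envelope of the lines y = a_i + i · x (there are 5 lines, with slopes 0, 1, ..., 4). Only the lines that attain the minimum somewhere contribute to roots; other lines are dominated. Here the surviving (envelope) indices are i = 4, i = 3, i = 2, i = 1, i = 0.
Intersections between consecutive envelope lines give the roots: for adjacent envelope indices i < j the intersection is x = (a_i − a_j) / (j − i). Reading off the sorted break points: {-7, -4, -2, 7}.
Verification: at each break x_0, at least two indices attain the minimum of min_i(a_i + i · x_0).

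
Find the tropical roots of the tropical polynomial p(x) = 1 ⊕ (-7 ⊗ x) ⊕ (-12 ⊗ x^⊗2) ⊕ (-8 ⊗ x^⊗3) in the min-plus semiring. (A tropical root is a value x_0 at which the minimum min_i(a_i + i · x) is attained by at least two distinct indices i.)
Roots: {-4, 5, 8}

Each tropical root is a break point of the lower envelope of the lines y = a_i + i · x (there are 4 lines, with slopes 0, 1, ..., 3). Only the lines that attain the minimum somewhere contribute to roots; other lines are dominated. Here the surviving (envelope) indices are i = 3, i = 2, i = 1, i = 0.
Intersections between consecutive envelope lines give the roots: for adjacent envelope indices i < j the intersection is x = (a_i − a_j) / (j − i). Reading off the sorted break points: {-4, 5, 8}.
Verification: at each break x_0, at least two indices attain the minimum of min_i(a_i + i · x_0).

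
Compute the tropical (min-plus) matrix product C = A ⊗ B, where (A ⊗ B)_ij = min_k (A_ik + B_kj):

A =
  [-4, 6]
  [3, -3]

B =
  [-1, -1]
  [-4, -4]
A ⊗ B =
  [-5, -5]
  [-7, -7]

Apply the min-plus product entry-by-entry:
  C[0][0] = min over k of (A[0][0] + B[0][0] = -4 + -1 = -5, A[0][1] + B[1][0] = 6 + -4 = 2) = -5 (attained at k = 0)
  C[0][1] = min over k of (A[0][0] + B[0][1] = -4 + -1 = -5, A[0][1] + B[1][1] = 6 + -4 = 2) = -5 (attained at k = 0)
  C[1][0] = min over k of (A[1][0] + B[0][0] = 3 + -1 = 2, A[1][1] + B[1][0] = -3 + -4 = -7) = -7 (attained at k = 1)
  C[1][1] = min over k of (A[1][0] + B[0][1] = 3 + -1 = 2, A[1][1] + B[1][1] = -3 + -4 = -7) = -7 (attained at k = 1)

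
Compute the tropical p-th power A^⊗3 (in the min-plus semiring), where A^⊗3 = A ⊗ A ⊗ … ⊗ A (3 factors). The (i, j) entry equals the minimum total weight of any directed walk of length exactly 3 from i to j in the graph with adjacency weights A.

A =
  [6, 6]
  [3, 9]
A^⊗3 =
  [15, 15]
  [12, 15]

Each entry (A^⊗3)_ij equals the minimum over all length-3 walks i = v_0 → v_1 → … → v_3 = j of Σ_t A[v_t][v_{t+1}]. For example, for (i, j) = (0, 1) we minimise over 4 possible intermediate vertex sequences; the minimum is 15, attained along the walk 0 → 1 → 0 → 1.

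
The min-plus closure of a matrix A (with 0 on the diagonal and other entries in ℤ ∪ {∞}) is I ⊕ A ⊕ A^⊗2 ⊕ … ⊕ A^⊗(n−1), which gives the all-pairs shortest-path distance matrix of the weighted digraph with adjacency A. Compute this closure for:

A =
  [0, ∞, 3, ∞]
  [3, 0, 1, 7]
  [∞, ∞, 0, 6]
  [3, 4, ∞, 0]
Closure =
  [0, 13, 3, 9]
  [3, 0, 1, 7]
  [9, 10, 0, 6]
  [3, 4, 5, 0]

This is the Floyd-Warshall all-pairs shortest-path computation. For each intermediate vertex k = 0, 1, …, 3, update dist[i][j] ← min(dist[i][j], dist[i][k] + dist[k][j]). The final matrix gives, for each (i, j), the minimum total weight of any directed path from i to j (possibly empty when i = j).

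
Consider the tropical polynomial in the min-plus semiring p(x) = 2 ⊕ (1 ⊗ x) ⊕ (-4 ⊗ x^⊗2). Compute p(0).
p(0) = -4

A tropical monomial a ⊗ x^⊗i evaluates to a + i · x. Evaluating each term at x = 0:
  Term 0 contributes 2 + 0 · 0 = 2
  Term 1 contributes 1 + 1 · 0 = 1
  Term 2 contributes -4 + 2 · 0 = -4
p(0) = ⊕ of these = min[2, 1, -4] = -4.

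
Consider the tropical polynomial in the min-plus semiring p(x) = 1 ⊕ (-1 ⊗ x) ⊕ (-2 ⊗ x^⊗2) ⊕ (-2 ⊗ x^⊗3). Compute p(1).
p(1) = 0

A tropical monomial a ⊗ x^⊗i evaluates to a + i · x. Evaluating each term at x = 1:
  Term 0 contributes 1 + 0 · 1 = 1
  Term 1 contributes -1 + 1 · 1 = 0
  Term 2 contributes -2 + 2 · 1 = 0
  Term 3 contributes -2 + 3 · 1 = 1
p(1) = ⊕ of these = min[1, 0, 0, 1] = 0.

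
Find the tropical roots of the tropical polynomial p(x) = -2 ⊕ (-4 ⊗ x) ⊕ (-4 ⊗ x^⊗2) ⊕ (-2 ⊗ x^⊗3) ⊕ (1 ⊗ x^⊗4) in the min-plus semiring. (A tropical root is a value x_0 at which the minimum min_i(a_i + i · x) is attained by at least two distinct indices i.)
Roots: {-3, -2, 0, 2}

Each tropical root is a break point of the lower envelope of the lines y = a_i + i · x (there are 5 lines, with slopes 0, 1, ..., 4). Only the lines that attain the minimum somewhere contribute to roots; other lines are dominated. Here the surviving (envelope) indices are i = 4, i = 3, i = 2, i = 1, i = 0.
Intersections between consecutive envelope lines give the roots: for adjacent envelope indices i < j the intersection is x = (a_i − a_j) / (j − i). Reading off the sorted break points: {-3, -2, 0, 2}.
Verification: at each break x_0, at least two indices attain the minimum of min_i(a_i + i · x_0).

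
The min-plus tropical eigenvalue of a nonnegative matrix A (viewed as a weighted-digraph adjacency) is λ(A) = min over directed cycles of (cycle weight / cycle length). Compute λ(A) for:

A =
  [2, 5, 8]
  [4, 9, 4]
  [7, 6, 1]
λ(A) = 1

Enumerate directed cycles and compute their means (weight / length). Sample:
  cycle 0 → 0: weight = 2, length = 1, mean = 2/1 ≈ 2.000
  cycle 1 → 1: weight = 9, length = 1, mean = 9/1 ≈ 9.000
  cycle 2 → 2: weight = 1, length = 1, mean = 1/1 ≈ 1.000
  cycle 0 → 1 → 0: weight = 9, length = 2, mean = 9/2 ≈ 4.500
  cycle 0 → 2 → 0: weight = 15, length = 2, mean = 15/2 ≈ 7.500
  cycle 1 → 0 → 1: weight = 9, length = 2, mean = 9/2 ≈ 4.500
Minimum mean = 1.000, attained e.g. along the cycle 2 → 2 with weight 1 and length 1. So λ(A) = 1/1 = 1.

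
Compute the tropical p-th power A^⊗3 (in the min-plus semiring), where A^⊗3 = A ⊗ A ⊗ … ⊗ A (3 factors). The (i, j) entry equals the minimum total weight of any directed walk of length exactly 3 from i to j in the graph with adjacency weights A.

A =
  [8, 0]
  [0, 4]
A^⊗3 =
  [4, 0]
  [0, 4]

Each entry (A^⊗3)_ij equals the minimum over all length-3 walks i = v_0 → v_1 → … → v_3 = j of Σ_t A[v_t][v_{t+1}]. For example, for (i, j) = (0, 1) we minimise over 4 possible intermediate vertex sequences; the minimum is 0, attained along the walk 0 → 1 → 0 → 1.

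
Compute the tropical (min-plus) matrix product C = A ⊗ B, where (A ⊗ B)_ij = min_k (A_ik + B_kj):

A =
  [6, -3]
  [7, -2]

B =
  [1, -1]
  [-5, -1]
A ⊗ B =
  [-8, -4]
  [-7, -3]

Apply the min-plus product entry-by-entry:
  C[0][0] = min over k of (A[0][0] + B[0][0] = 6 + 1 = 7, A[0][1] + B[1][0] = -3 + -5 = -8) = -8 (attained at k = 1)
  C[0][1] = min over k of (A[0][0] + B[0][1] = 6 + -1 = 5, A[0][1] + B[1][1] = -3 + -1 = -4) = -4 (attained at k = 1)
  C[1][0] = min over k of (A[1][0] + B[0][0] = 7 + 1 = 8, A[1][1] + B[1][0] = -2 + -5 = -7) = -7 (attained at k = 1)
  C[1][1] = min over k of (A[1][0] + B[0][1] = 7 + -1 = 6, A[1][1] + B[1][1] = -2 + -1 = -3) = -3 (attained at k = 1)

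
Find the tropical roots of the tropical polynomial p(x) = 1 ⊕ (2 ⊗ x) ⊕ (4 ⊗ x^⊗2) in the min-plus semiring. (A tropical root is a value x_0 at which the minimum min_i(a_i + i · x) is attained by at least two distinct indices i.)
Roots: {-2, -1}

Each tropical root is a break point of the lower envelope of the lines y = a_i + i · x (there are 3 lines, with slopes 0, 1, ..., 2). Only the lines that attain the minimum somewhere contribute to roots; other lines are dominated. Here the surviving (envelope) indices are i = 2, i = 1, i = 0.
Intersections between consecutive envelope lines give the roots: for adjacent envelope indices i < j the intersection is x = (a_i − a_j) / (j − i). Reading off the sorted break points: {-2, -1}.
Verification: at each break x_0, at least two indices attain the minimum of min_i(a_i + i · x_0).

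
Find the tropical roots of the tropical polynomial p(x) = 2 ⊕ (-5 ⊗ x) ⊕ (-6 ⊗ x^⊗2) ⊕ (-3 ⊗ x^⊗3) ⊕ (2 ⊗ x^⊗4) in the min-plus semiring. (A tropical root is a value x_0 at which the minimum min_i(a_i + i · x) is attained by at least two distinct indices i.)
Roots: {-5, -3, 1, 7}

Each tropical root is a break point of the lower envelope of the lines y = a_i + i · x (there are 5 lines, with slopes 0, 1, ..., 4). Only the lines that attain the minimum somewhere contribute to roots; other lines are dominated. Here the surviving (envelope) indices are i = 4, i = 3, i = 2, i = 1, i = 0.
Intersections between consecutive envelope lines give the roots: for adjacent envelope indices i < j the intersection is x = (a_i − a_j) / (j − i). Reading off the sorted break points: {-5, -3, 1, 7}.
Verification: at each break x_0, at least two indices attain the minimum of min_i(a_i + i · x_0).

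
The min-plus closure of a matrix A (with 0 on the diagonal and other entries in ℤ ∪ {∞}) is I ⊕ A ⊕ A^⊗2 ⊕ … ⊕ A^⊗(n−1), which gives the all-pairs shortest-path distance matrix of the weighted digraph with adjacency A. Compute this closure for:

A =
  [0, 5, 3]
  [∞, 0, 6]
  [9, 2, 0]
Closure =
  [0, 5, 3]
  [15, 0, 6]
  [9, 2, 0]

This is the Floyd-Warshall all-pairs shortest-path computation. For each intermediate vertex k = 0, 1, …, 2, update dist[i][j] ← min(dist[i][j], dist[i][k] + dist[k][j]). The final matrix gives, for each (i, j), the minimum total weight of any directed path from i to j (possibly empty when i = j).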